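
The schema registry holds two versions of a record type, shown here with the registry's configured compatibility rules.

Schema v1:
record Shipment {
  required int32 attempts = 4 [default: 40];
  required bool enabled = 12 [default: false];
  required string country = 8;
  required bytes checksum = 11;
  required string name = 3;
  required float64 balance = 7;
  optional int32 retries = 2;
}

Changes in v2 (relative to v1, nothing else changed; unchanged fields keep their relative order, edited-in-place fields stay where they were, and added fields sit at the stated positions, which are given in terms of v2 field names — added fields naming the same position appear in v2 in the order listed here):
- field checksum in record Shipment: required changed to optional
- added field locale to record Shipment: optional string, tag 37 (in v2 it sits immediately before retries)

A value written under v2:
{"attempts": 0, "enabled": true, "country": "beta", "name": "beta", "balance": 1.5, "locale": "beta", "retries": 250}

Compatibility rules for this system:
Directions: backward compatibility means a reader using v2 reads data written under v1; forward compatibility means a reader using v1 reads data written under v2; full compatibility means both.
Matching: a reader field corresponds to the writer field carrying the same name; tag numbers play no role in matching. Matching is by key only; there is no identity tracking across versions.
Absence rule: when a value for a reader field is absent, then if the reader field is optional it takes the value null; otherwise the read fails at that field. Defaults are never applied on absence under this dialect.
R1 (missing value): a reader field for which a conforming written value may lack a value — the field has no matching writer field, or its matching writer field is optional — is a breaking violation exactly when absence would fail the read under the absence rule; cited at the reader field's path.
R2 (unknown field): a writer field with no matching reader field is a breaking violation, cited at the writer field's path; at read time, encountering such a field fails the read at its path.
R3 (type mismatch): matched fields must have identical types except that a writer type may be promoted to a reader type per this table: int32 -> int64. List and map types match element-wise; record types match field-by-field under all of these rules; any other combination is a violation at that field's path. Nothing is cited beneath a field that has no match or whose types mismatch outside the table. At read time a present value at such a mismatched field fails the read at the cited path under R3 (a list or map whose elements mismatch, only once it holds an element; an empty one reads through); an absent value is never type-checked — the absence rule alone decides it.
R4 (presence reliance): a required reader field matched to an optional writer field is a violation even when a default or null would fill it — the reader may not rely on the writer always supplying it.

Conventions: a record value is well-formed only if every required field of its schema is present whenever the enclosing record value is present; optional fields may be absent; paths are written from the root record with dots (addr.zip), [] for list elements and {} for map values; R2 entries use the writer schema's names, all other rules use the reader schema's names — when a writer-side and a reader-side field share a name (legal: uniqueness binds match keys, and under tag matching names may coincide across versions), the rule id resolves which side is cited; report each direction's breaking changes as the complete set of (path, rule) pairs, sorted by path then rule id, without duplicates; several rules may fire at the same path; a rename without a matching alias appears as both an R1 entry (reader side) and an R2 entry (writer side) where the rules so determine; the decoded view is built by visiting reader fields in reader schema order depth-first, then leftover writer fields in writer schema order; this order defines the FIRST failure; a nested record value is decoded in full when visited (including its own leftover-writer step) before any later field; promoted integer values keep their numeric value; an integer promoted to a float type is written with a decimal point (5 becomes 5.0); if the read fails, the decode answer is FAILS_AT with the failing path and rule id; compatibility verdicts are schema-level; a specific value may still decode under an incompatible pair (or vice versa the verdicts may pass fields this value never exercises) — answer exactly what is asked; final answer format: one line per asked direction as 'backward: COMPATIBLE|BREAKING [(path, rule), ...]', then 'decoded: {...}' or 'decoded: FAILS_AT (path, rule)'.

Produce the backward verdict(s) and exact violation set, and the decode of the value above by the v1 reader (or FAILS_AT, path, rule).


in Shipment below, arrows point writer -> reader
backward on Shipment — v2 reading data written by v1:
  int32 -> int32, writer required: attempts aligns to attempts
  bool -> bool, writer required: enabled aligns to enabled
  string -> string, writer required: country aligns to country
  bytes -> bytes, writer required: checksum aligns to checksum
  string -> string, writer required: name aligns to name
  float64 -> float64, writer required: balance aligns to balance
  locale: no writer match
  int32 -> int32, writer optional: retries aligns to retries
  => backward: COMPATIBLE
decode walk for Shipment under reader schema v1:
  attempts := 0
  enabled := true
  country := "beta"
  read fails at checksum under R1 (no fill)
  => FAILS_AT (checksum, R1)
the other Shipment changes do not affect what is asked:
  added field locale to record Shipment: optional string, tag 37 (in v2 it sits immediately before retries) -> affects forward compatibility only, which is not asked

backward: COMPATIBLE []; decoded: FAILS_AT (checksum, R1)


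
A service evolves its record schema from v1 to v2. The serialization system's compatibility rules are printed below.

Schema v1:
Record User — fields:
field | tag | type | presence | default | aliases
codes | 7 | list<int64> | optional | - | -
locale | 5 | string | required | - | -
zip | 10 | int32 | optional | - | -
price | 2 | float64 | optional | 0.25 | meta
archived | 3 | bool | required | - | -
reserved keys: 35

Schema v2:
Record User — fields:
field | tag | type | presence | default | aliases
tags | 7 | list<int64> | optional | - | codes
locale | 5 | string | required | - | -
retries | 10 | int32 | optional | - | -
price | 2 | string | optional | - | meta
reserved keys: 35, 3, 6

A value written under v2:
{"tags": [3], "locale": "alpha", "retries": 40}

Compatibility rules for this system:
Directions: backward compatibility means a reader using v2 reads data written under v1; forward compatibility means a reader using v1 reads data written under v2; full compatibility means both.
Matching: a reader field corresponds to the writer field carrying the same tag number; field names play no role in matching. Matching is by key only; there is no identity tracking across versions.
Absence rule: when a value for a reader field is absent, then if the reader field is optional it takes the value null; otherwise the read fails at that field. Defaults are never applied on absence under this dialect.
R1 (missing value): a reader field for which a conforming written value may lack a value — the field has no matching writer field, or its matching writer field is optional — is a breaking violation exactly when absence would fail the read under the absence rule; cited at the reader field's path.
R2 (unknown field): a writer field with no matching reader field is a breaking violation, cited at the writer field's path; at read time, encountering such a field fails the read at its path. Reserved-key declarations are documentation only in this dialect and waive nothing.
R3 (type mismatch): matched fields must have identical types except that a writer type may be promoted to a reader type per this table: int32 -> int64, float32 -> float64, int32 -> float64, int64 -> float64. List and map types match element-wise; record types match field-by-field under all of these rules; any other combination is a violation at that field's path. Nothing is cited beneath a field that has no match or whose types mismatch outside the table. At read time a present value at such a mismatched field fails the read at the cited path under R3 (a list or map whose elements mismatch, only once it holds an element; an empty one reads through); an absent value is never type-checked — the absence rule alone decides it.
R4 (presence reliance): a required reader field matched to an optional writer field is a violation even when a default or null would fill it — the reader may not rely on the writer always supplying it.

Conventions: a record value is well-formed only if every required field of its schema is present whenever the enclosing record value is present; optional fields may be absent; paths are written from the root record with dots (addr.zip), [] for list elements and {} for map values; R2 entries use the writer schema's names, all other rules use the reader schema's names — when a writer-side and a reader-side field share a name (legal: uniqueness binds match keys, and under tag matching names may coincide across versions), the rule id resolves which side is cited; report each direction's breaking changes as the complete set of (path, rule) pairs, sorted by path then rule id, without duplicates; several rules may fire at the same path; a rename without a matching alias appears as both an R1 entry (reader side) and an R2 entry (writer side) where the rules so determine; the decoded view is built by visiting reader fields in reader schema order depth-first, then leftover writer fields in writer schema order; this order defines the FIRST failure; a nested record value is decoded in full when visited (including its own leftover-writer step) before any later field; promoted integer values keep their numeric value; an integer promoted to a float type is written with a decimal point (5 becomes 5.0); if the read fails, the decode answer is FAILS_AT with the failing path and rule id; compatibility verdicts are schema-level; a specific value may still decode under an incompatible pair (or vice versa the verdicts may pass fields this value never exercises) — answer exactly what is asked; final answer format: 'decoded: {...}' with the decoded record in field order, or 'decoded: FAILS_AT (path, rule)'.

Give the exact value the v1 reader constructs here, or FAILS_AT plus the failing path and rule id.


the writer's type comes first in each User pair
decoding the User value with the v1 reader:
  codes := [3] (from writer tags)
  locale := "alpha"
  zip := 40 (from writer retries)
  price := null (absent, optional -> null)
  read fails at archived under R1 (no fill)
  => FAILS_AT (archived, R1)
the other User changes do not affect what is asked:
  renamed field codes to tags in record User (alias codes declared on the renamed field) -> no rule fires on it and the decoded User view is identical with or without it
  renamed field zip to retries in record User -> no rule fires on it and the decoded User view is identical with or without it
  field price in record User: type float64 changed to string (its default is dropped) -> schema-level compatibility only; this User value's decode is unchanged

decoded: FAILS_AT (archived, R1)


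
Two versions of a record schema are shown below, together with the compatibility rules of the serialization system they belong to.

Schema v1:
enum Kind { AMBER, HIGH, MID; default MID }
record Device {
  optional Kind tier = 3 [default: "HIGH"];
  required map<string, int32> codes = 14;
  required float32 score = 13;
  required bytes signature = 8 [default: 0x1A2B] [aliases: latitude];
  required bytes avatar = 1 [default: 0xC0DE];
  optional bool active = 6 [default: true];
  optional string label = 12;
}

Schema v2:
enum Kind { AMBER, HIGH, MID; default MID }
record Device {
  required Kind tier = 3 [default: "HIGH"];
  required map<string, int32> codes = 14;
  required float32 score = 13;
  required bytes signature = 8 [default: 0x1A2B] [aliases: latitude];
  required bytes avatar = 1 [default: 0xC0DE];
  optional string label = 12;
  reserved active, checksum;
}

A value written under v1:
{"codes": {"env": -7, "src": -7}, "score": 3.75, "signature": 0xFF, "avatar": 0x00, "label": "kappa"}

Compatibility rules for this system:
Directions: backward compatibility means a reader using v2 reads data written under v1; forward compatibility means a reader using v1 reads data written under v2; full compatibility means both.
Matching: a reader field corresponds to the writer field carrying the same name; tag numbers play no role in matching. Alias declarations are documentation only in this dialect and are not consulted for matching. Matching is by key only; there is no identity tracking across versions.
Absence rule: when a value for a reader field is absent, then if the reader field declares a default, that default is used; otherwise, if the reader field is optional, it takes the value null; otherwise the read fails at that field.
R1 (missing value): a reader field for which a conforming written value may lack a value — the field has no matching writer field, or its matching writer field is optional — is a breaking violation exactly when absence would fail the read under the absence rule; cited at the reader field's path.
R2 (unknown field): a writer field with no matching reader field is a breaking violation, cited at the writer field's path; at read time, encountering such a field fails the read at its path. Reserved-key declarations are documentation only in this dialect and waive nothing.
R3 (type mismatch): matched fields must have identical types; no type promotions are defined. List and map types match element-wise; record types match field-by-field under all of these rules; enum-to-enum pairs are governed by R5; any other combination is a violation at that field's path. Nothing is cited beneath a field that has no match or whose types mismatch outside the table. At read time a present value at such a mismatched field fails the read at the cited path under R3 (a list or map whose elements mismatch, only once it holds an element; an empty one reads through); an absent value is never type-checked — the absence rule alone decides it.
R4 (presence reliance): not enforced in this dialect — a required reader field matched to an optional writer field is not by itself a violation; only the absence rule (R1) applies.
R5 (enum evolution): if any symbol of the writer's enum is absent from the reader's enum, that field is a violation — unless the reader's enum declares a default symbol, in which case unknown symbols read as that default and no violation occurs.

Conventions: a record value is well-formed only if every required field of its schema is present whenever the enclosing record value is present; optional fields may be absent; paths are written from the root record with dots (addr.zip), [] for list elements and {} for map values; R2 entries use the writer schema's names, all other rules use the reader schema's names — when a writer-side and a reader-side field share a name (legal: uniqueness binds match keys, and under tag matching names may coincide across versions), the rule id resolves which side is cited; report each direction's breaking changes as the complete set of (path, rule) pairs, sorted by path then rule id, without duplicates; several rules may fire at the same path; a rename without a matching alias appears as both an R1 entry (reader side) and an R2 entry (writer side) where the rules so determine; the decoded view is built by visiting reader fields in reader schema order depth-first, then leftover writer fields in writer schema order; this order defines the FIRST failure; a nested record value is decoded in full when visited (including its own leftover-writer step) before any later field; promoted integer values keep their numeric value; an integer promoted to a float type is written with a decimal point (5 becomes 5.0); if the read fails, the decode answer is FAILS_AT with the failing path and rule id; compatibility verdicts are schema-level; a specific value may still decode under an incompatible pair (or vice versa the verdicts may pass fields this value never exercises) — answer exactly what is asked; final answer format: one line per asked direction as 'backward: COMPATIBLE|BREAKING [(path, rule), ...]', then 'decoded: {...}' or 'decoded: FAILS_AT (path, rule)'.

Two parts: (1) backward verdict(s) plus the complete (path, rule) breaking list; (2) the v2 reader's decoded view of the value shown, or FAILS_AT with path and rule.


backward: BREAKING [(active, R2)]; decoded: {"tier": "HIGH", "codes": {"env": -7, "src": -7}, "score": 3.75, "signature": 0xFF, "avatar": 0x00, "label": "kappa"}

the writer's type comes first in each Device pair
checking backward for Device: reader v2 against writer v1:
  tier: paired with writer tier (Kind -> Kind; writer optional)
  codes: paired with writer codes (map<string, int32> -> map<string, int32>; writer required)
  score: paired with writer score (float32 -> float32; writer required)
  signature: paired with writer signature (bytes -> bytes; writer required)
  avatar: paired with writer avatar (bytes -> bytes; writer required)
  label: paired with writer label (string -> string; writer optional)
  active (writer side), unknown to reader
  violation R2 at active
  => backward verdict for Device: BREAKING, 1 violation(s)
decoding the Device value with the v2 reader:
  tier := "HIGH" (no value, default fills)
  codes := {"env": -7, "src": -7}
  score := 3.75
  signature := 0xFF
  avatar := 0x00
  label := "kappa"
  => decoded: {"tier": "HIGH", "codes": {"env": -7, "src": -7}, "score": 3.75, "signature": 0xFF, "avatar": 0x00, "label": "kappa"}
diffs on Device not affecting the asked answer:
  field tier in record Device: optional changed to required -> no rule fires on it in Device's dialect; the asked verdict holds


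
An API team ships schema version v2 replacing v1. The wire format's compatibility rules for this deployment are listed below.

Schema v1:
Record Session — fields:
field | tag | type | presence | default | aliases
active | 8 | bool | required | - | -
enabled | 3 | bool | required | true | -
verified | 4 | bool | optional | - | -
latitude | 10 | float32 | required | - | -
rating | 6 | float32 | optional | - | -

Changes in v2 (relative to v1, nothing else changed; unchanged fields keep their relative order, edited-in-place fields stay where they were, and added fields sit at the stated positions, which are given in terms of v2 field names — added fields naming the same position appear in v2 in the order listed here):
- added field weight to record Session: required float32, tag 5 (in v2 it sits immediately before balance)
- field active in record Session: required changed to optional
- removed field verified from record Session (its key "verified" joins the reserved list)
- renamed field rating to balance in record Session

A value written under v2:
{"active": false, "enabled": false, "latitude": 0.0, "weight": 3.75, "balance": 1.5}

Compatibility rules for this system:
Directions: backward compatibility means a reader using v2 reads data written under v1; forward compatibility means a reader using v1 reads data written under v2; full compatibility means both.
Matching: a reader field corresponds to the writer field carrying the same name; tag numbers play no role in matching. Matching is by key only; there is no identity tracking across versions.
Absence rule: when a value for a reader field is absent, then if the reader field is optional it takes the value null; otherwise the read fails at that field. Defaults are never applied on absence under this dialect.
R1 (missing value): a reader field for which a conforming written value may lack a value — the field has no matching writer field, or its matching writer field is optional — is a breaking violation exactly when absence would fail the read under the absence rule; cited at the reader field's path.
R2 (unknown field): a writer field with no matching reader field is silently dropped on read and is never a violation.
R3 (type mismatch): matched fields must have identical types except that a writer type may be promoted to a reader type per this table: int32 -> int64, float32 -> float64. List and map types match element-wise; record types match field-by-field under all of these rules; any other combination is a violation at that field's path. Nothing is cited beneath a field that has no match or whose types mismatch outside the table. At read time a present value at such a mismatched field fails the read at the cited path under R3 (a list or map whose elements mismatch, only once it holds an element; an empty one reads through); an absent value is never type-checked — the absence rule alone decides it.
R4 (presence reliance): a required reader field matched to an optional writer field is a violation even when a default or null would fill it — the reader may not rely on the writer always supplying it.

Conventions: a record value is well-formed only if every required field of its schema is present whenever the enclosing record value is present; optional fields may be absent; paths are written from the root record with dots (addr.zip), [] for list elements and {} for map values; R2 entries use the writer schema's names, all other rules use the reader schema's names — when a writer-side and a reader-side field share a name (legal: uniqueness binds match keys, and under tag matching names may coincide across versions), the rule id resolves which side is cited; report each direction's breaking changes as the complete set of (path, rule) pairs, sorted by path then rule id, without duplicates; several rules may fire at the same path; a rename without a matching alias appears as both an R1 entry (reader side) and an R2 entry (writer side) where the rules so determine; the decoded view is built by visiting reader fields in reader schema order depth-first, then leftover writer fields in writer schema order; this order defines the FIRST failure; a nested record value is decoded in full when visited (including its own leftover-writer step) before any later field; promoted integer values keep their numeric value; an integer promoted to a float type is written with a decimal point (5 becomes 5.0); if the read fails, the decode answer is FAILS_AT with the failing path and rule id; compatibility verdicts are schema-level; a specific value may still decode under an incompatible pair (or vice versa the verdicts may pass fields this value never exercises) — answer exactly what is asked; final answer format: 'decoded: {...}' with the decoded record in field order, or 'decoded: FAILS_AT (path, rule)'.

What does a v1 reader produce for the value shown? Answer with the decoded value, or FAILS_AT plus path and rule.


decoded: {"active": false, "enabled": false, "verified": null, "latitude": 0.0, "rating": null}

arrows below run writer -> reader for Session
decoding the Session value with the v1 reader:
  active := false
  enabled := false
  verified := null (missing; optional => null)
  latitude := 0.0
  rating := null (missing; optional => null)
  writer weight: no reader field; dropped
  writer balance: no reader field; dropped
  => decoded: {"active": false, "enabled": false, "verified": null, "latitude": 0.0, "rating": null}
checking off the Session differences that do not matter here:
  added field weight to record Session: required float32, tag 5 (in v2 it sits immediately before balance) -> a verdict-level change on Session — the shown value reads the same
  field active in record Session: required changed to optional -> a verdict-level change on Session — the shown value reads the same
  removed field verified from record Session (its key "verified" joins the reserved list) -> fires no rule on Session under this dialect and leaves the result unchanged


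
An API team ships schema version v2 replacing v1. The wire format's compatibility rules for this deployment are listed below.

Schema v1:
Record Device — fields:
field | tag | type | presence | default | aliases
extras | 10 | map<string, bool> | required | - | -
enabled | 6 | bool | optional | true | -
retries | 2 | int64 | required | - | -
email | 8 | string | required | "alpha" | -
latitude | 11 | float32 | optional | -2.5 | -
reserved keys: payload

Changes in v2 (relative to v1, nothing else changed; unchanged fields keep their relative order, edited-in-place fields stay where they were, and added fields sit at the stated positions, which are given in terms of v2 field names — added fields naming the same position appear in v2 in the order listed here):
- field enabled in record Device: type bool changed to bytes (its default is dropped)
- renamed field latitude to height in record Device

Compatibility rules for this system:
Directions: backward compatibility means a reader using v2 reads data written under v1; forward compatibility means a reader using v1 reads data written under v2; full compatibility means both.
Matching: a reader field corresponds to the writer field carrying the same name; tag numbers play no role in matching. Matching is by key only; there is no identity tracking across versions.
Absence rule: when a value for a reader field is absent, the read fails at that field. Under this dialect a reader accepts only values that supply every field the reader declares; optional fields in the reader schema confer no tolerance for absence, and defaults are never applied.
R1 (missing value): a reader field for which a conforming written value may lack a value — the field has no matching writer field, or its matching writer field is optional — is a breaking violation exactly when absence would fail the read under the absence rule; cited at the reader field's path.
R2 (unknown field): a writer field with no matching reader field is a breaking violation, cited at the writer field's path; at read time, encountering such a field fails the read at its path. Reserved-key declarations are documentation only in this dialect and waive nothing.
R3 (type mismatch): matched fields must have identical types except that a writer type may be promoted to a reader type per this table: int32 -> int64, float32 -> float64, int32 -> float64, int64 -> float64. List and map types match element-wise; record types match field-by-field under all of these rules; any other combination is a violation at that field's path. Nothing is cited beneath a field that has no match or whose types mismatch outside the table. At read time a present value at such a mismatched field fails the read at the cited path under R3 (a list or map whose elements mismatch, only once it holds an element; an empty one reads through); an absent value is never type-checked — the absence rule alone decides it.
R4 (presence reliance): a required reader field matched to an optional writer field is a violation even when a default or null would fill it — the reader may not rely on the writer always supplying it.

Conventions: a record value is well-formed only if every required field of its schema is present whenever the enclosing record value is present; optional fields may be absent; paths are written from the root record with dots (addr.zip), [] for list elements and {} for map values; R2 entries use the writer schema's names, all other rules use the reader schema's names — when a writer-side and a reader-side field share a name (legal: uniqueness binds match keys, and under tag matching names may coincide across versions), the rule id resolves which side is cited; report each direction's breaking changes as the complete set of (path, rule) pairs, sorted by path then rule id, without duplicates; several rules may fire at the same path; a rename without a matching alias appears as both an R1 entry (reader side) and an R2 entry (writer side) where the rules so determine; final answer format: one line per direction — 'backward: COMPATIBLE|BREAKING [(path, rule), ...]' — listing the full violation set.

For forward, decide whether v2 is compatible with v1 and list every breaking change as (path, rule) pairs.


in Device below, arrows point writer -> reader
forward analysis of Device with v1 as reader and v2 as writer:
  extras <- extras (map<string, bool> -> map<string, bool>, writer required)
  enabled <- enabled (bytes -> bool, writer optional)
  retries <- retries (int64 -> int64, writer required)
  email <- email (string -> string, writer required)
  no writer field matches reader latitude
  height (writer side), unknown to reader
  R1 fires at enabled
  R3 fires at enabled
  R2 fires at height
  R1 fires at latitude
  forward on Device therefore BREAKING (4)

forward: BREAKING [(enabled, R1), (enabled, R3), (height, R2), (latitude, R1)]


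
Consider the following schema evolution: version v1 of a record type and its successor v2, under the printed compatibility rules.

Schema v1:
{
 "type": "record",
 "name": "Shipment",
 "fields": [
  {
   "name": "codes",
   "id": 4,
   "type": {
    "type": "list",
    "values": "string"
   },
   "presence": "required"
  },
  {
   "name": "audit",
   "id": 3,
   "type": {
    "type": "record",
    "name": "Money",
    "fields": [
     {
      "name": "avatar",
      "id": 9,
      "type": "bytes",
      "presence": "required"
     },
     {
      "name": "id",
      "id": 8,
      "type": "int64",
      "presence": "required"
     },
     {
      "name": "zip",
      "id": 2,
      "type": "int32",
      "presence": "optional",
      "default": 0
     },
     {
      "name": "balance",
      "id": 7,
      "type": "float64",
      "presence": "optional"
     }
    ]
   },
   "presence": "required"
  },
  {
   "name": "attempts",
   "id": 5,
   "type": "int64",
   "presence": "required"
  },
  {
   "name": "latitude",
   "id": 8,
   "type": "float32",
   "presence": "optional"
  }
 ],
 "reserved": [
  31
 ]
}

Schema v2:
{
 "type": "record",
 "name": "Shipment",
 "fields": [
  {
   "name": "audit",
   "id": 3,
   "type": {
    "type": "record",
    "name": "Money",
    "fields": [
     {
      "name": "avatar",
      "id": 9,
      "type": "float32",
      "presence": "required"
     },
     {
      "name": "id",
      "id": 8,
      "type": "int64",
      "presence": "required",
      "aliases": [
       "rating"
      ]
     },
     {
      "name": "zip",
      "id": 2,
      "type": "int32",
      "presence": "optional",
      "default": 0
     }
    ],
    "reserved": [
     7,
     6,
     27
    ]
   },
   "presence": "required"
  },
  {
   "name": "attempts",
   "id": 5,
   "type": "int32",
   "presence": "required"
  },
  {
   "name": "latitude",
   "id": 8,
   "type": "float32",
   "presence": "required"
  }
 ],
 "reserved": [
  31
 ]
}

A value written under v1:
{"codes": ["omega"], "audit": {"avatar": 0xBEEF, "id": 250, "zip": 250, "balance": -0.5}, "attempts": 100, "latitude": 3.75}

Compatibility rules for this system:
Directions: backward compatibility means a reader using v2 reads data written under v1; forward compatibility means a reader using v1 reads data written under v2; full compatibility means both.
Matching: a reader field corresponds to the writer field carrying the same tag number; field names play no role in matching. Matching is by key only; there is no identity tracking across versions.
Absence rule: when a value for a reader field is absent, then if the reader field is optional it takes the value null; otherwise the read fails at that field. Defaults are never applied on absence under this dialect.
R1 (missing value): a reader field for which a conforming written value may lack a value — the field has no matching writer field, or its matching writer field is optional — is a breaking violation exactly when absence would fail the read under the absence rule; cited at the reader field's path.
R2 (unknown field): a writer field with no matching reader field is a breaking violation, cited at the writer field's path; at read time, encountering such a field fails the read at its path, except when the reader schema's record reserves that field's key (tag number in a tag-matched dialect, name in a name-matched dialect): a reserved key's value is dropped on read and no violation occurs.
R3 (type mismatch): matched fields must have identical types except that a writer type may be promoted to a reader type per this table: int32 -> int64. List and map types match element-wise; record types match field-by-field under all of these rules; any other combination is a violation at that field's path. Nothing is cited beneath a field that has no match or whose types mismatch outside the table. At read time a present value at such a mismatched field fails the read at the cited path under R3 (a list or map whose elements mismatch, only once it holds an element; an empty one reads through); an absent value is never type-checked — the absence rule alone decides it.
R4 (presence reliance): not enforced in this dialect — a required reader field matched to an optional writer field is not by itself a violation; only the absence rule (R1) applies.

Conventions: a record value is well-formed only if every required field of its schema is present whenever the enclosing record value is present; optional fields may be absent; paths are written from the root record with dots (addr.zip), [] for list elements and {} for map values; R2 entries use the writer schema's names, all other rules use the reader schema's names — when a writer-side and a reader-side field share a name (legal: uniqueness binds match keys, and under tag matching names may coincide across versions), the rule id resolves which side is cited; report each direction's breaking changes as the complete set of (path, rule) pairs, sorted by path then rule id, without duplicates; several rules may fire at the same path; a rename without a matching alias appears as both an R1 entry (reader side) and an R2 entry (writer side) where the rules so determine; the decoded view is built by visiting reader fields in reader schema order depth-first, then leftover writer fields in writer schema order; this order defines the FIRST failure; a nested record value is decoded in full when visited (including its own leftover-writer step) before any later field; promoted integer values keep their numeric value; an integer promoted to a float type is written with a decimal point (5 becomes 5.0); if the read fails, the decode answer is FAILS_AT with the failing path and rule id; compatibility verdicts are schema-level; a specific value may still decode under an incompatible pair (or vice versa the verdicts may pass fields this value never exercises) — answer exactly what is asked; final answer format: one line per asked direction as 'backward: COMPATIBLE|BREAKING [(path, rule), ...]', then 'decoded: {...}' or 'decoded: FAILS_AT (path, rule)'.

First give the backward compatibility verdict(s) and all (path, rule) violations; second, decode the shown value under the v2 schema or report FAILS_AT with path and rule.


each type pair in Shipment: writer, then reader
backward for Shipment (reader v2, writer v1):
  audit: paired with writer audit (Money -> Money; writer required)
  attempts: paired with writer attempts (int64 -> int32; writer required)
  latitude: paired with writer latitude (float32 -> float32; writer optional)
  writer codes: unknown to reader
  audit.avatar: paired with writer audit.avatar (bytes -> float32; writer required)
  audit.id: paired with writer audit.id (int64 -> int64; writer required)
  audit.zip: paired with writer audit.zip (int32 -> int32; writer optional)
  writer audit.balance: unknown to reader
  breaking: (attempts, R3)
  breaking: (audit.avatar, R3)
  breaking: (codes, R2)
  breaking: (latitude, R1)
  => 4 violation(s): backward is BREAKING for Shipment
decode walk for Shipment under reader schema v2:
  read fails at audit.avatar under R3
  => FAILS_AT (audit.avatar, R3)
ruling out the remaining Shipment differences:
  removed field balance from record Money (its key 7 joins the reserved list) -> inert for the asked Shipment verdict: nothing fires

backward: BREAKING [(attempts, R3), (audit.avatar, R3), (codes, R2), (latitude, R1)]; decoded: FAILS_AT (audit.avatar, R3)


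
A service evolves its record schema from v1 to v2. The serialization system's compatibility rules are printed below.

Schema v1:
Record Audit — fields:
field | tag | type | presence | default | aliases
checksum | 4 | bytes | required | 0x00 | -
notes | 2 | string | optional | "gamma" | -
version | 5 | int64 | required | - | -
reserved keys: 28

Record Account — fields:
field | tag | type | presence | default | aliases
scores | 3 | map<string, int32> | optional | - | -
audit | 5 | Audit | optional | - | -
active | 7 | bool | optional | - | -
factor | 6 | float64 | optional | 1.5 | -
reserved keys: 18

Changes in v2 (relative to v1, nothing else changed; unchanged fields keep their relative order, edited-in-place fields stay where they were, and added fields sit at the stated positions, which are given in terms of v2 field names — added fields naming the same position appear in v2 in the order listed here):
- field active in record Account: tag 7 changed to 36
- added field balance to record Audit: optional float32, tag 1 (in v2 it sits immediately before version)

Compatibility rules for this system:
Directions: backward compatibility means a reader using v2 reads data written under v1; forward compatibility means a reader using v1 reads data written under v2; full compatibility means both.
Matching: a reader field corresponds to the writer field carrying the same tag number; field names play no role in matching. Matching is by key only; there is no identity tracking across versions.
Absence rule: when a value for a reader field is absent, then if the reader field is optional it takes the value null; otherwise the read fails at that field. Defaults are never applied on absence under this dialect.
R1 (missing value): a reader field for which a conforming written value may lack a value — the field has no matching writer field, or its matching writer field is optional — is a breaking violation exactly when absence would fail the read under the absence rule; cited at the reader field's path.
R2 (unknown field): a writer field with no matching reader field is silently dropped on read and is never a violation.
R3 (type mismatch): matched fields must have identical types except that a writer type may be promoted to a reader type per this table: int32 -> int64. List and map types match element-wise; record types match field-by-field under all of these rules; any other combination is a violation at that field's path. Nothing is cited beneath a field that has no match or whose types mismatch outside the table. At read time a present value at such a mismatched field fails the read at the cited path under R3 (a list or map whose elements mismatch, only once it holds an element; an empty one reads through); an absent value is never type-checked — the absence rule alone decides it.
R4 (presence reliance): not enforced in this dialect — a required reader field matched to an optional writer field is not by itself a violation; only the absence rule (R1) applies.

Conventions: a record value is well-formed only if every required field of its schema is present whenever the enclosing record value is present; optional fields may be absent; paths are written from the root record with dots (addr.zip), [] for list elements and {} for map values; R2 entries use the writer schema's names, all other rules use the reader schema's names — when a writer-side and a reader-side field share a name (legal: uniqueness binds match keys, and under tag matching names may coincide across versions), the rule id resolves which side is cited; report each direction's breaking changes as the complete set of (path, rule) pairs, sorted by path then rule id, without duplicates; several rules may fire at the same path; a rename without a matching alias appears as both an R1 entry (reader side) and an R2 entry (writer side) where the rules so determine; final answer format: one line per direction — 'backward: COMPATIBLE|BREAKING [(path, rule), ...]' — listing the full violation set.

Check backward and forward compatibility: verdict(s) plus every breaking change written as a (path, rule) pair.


arrows below run writer -> reader for Account
backward on Account — v2 reading data written by v1:
  map<string, int32> -> map<string, int32>, writer optional: scores aligns to scores
  Audit -> Audit, writer optional: audit aligns to audit
  active has no writer counterpart
  float64 -> float64, writer optional: factor aligns to factor
  active (writer side), unknown to reader
  bytes -> bytes, writer required: audit.checksum aligns to audit.checksum
  string -> string, writer optional: audit.notes aligns to audit.notes
  audit.balance has no writer counterpart
  int64 -> int64, writer required: audit.version aligns to audit.version
  => backward: COMPATIBLE
forward on Account — v1 reading data written by v2:
  map<string, int32> -> map<string, int32>, writer optional: scores aligns to scores
  Audit -> Audit, writer optional: audit aligns to audit
  active has no writer counterpart
  float64 -> float64, writer optional: factor aligns to factor
  active (writer side), unknown to reader
  bytes -> bytes, writer required: audit.checksum aligns to audit.checksum
  string -> string, writer optional: audit.notes aligns to audit.notes
  int64 -> int64, writer required: audit.version aligns to audit.version
  audit.balance (writer side), unknown to reader
  => forward: COMPATIBLE

backward: COMPATIBLE []; forward: COMPATIBLE []
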